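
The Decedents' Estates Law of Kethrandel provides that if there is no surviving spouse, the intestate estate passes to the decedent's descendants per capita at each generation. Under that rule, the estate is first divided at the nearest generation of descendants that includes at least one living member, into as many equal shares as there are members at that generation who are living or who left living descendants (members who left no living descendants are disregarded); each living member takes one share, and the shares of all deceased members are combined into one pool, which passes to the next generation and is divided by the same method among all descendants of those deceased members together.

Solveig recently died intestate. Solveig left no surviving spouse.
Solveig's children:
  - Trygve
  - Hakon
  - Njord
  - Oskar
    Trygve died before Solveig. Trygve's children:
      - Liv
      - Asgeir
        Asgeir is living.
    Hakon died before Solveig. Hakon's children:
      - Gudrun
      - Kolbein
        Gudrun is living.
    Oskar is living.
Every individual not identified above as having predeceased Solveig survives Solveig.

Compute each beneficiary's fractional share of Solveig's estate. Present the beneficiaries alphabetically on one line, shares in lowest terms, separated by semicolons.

Asgeir 1/8; Gudrun 1/8; Kolbein 1/8; Liv 1/8; Njord 1/4; Oskar 1/4

There is no surviving spouse, so the entire estate passes to Solveig's descendants per capita at each generation.
At generation 1 (Trygve, Hakon, Njord, Oskar) there are 4 shares of (1)/4 = 1/4 each.
Living: Njord and Oskar — each takes 1/4.
Deceased: Trygve and Hakon. Their combined 1/2 is pooled and carried to generation 2.
At generation 2 (Liv, Asgeir, Gudrun, Kolbein) there are 4 shares of (1/2)/4 = 1/8 each.
Living: Liv, Asgeir, Gudrun, and Kolbein — each takes 1/8.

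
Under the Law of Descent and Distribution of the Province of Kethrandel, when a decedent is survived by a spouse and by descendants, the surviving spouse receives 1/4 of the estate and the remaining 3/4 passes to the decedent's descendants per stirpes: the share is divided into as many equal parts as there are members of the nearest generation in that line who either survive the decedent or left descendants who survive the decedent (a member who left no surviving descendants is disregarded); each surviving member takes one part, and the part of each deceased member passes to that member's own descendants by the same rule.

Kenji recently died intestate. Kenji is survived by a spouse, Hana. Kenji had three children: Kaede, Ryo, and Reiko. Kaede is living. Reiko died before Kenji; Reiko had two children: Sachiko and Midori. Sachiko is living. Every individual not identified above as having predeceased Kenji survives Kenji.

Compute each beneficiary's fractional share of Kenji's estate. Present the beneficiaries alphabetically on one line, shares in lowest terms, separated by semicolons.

Hana, as surviving spouse, takes 1/4.
The remaining 3/4 passes to Kenji's descendants per stirpes.
The 3/4 is divided into 3 equal shares of 1/4 among Kaede, Ryo, Reiko.
Kaede is living and takes 1/4.
Ryo is living and takes 1/4.
Reiko predeceased; the 1/4 allotted to Reiko's branch passes to Reiko's issue by representation.
The 1/4 is divided into 2 equal shares of 1/8 among Sachiko, Midori.
Sachiko is living and takes 1/8.
Midori is living and takes 1/8.

Hana 1/4; Kaede 1/4; Midori 1/8; Ryo 1/4; Sachiko 1/8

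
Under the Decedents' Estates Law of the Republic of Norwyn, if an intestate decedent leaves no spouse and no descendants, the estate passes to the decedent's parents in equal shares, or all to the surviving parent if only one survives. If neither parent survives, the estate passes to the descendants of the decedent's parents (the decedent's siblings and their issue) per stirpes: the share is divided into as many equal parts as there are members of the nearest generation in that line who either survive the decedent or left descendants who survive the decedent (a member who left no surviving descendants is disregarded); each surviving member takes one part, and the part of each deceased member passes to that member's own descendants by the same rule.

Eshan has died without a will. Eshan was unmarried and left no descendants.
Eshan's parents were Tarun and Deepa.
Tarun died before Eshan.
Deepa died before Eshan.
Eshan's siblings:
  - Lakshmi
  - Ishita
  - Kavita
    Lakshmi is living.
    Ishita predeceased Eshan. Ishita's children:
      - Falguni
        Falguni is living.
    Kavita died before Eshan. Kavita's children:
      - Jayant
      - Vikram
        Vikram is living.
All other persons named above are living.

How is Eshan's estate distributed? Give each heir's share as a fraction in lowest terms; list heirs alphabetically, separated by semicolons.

Neither parent survives and there are no descendants, so the estate passes to Eshan's siblings and their issue per stirpes.
The estate is divided into 3 equal shares of 1/3 among Lakshmi, Ishita, Kavita.
Lakshmi is living and takes 1/3.
Ishita predeceased; the 1/3 allotted to Ishita's branch passes to Ishita's issue by representation.
Falguni is the sole taker at this level and receives the full 1/3.
Kavita predeceased; the 1/3 allotted to Kavita's branch passes to Kavita's issue by representation.
The 1/3 is divided into 2 equal shares of 1/6 among Jayant, Vikram.
Jayant is living and takes 1/6.
Vikram is living and takes 1/6.

Falguni 1/3; Jayant 1/6; Lakshmi 1/3; Vikram 1/6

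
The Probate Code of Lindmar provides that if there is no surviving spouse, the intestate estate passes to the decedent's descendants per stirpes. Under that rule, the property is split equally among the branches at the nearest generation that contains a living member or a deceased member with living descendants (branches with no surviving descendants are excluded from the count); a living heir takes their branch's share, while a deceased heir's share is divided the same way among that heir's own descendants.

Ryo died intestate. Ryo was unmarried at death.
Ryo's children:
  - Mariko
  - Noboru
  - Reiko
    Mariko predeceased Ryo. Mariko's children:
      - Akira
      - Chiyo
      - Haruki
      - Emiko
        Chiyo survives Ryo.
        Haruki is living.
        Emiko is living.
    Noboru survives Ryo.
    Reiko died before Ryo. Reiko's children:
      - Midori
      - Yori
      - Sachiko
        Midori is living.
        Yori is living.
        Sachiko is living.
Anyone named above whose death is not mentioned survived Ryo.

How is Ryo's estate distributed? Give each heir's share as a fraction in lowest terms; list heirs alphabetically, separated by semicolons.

Akira 1/12; Chiyo 1/12; Emiko 1/12; Haruki 1/12; Midori 1/9; Noboru 1/3; Sachiko 1/9; Yori 1/9

There is no surviving spouse, so the entire estate passes to Ryo's descendants per stirpes.
The estate is divided into 3 equal shares of 1/3 among Mariko, Noboru, Reiko.
Mariko predeceased; the 1/3 allotted to Mariko's branch passes to Mariko's issue by representation.
The 1/3 is divided into 4 equal shares of 1/12 among Akira, Chiyo, Haruki, Emiko.
Akira is living and takes 1/12.
Chiyo is living and takes 1/12.
Haruki is living and takes 1/12.
Emiko is living and takes 1/12.
Noboru is living and takes 1/3.
Reiko predeceased; the 1/3 allotted to Reiko's branch passes to Reiko's issue by representation.
The 1/3 is divided into 3 equal shares of 1/9 among Midori, Yori, Sachiko.
Midori is living and takes 1/9.
Yori is living and takes 1/9.
Sachiko is living and takes 1/9.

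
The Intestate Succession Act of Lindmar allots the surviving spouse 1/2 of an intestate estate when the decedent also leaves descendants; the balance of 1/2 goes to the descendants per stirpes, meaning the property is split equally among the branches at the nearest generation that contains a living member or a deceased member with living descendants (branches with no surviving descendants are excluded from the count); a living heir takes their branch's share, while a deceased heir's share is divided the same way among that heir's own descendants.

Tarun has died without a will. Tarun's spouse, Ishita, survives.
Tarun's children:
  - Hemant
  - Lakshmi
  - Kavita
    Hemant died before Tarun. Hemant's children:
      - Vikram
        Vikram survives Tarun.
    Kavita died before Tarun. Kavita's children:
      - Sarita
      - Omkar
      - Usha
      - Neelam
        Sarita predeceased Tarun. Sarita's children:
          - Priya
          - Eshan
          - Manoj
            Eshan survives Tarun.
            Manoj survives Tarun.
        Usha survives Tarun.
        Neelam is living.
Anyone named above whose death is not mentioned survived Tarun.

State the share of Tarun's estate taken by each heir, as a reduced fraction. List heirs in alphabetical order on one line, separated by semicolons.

Ishita, as surviving spouse, takes 1/2.
The remaining 1/2 passes to Tarun's descendants per stirpes.
The 1/2 is divided into 3 equal shares of 1/6 among Hemant, Lakshmi, Kavita.
Hemant predeceased; the 1/6 allotted to Hemant's branch passes to Hemant's issue by representation.
Vikram is the sole taker at this level and receives the full 1/6.
Lakshmi is living and takes 1/6.
Kavita predeceased; the 1/6 allotted to Kavita's branch passes to Kavita's issue by representation.
The 1/6 is divided into 4 equal shares of 1/24 among Sarita, Omkar, Usha, Neelam.
Sarita predeceased; the 1/24 allotted to Sarita's branch passes to Sarita's issue by representation.
The 1/24 is divided into 3 equal shares of 1/72 among Priya, Eshan, Manoj.
Priya is living and takes 1/72.
Eshan is living and takes 1/72.
Manoj is living and takes 1/72.
Omkar is living and takes 1/24.
Usha is living and takes 1/24.
Neelam is living and takes 1/24.

Eshan 1/72; Ishita 1/2; Lakshmi 1/6; Manoj 1/72; Neelam 1/24; Omkar 1/24; Priya 1/72; Usha 1/24; Vikram 1/6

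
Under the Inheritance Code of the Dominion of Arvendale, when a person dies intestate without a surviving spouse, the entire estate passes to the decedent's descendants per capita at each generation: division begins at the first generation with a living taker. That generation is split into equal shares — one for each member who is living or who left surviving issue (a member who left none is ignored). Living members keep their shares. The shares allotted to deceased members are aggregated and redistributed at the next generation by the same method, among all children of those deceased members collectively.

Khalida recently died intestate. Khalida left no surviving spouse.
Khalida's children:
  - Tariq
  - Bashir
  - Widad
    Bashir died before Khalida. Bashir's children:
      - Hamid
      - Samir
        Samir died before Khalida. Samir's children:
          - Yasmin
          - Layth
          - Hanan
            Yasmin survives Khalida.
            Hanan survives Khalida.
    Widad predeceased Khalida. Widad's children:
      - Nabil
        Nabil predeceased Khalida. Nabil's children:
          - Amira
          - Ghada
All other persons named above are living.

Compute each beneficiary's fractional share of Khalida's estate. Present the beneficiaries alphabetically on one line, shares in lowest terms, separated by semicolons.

Amira 4/45; Ghada 4/45; Hamid 2/9; Hanan 4/45; Layth 4/45; Tariq 1/3; Yasmin 4/45

There is no surviving spouse, so the entire estate passes to Khalida's descendants per capita at each generation.
At generation 1 (Tariq, Bashir, Widad) there are 3 shares of (1)/3 = 1/3 each.
Living: Tariq — each takes 1/3.
Deceased: Bashir and Widad. Their combined 2/3 is pooled and carried to generation 2.
At generation 2 (Hamid, Samir, Nabil) there are 3 shares of (2/3)/3 = 2/9 each.
Living: Hamid — each takes 2/9.
Deceased: Samir and Nabil. Their combined 4/9 is pooled and carried to generation 3.
At generation 3 (Yasmin, Layth, Hanan, Amira, Ghada) there are 5 shares of (4/9)/5 = 4/45 each.
Living: Yasmin, Layth, Hanan, Amira, and Ghada — each takes 4/45.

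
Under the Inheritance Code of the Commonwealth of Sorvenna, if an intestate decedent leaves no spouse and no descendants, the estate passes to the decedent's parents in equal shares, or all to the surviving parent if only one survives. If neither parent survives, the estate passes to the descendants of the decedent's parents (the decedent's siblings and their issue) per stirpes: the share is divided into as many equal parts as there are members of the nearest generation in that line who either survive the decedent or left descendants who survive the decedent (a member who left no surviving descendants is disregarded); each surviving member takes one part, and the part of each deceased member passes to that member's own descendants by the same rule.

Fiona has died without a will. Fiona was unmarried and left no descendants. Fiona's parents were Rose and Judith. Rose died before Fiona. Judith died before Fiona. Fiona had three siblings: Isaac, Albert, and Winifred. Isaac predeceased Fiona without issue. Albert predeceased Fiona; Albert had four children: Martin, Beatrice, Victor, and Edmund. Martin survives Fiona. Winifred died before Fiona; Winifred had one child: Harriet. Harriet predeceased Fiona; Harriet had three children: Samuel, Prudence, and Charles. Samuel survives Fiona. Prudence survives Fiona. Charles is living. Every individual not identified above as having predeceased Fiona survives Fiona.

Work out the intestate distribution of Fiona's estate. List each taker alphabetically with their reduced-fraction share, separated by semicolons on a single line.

Neither parent survives and there are no descendants, so the estate passes to Fiona's siblings and their issue per stirpes.
Isaac left no surviving issue, so that branch lapses and is disregarded.
The estate is divided into 2 equal shares of 1/2 among Albert, Winifred.
Albert predeceased; the 1/2 allotted to Albert's branch passes to Albert's issue by representation.
The 1/2 is divided into 4 equal shares of 1/8 among Martin, Beatrice, Victor, Edmund.
Martin is living and takes 1/8.
Beatrice is living and takes 1/8.
Victor is living and takes 1/8.
Edmund is living and takes 1/8.
Winifred predeceased; the 1/2 allotted to Winifred's branch passes to Winifred's issue by representation.
Harriet's line is the sole branch at this level, so the full 1/2 passes to Harriet's issue by representation.
The 1/2 is divided into 3 equal shares of 1/6 among Samuel, Prudence, Charles.
Samuel is living and takes 1/6.
Prudence is living and takes 1/6.
Charles is living and takes 1/6.

Beatrice 1/8; Charles 1/6; Edmund 1/8; Martin 1/8; Prudence 1/6; Samuel 1/6; Victor 1/8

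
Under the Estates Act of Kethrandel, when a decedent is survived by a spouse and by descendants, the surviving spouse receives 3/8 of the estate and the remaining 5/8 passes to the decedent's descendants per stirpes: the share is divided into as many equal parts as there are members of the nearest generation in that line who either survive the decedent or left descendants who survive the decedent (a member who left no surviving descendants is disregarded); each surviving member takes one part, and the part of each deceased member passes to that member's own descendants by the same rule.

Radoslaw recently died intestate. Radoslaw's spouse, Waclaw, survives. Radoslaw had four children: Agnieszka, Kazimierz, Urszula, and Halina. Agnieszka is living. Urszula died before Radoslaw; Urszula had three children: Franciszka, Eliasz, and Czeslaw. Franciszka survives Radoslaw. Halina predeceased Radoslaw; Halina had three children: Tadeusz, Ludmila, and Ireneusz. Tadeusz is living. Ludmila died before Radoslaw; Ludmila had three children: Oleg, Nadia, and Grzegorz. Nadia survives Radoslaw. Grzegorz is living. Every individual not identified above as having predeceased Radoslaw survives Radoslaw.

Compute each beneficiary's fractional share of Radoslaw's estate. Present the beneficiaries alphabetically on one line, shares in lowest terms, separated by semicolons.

Agnieszka 5/32; Czeslaw 5/96; Eliasz 5/96; Franciszka 5/96; Grzegorz 5/288; Ireneusz 5/96; Kazimierz 5/32; Nadia 5/288; Oleg 5/288; Tadeusz 5/96; Waclaw 3/8

Waclaw, as surviving spouse, takes 3/8.
The remaining 5/8 passes to Radoslaw's descendants per stirpes.
The 5/8 is divided into 4 equal shares of 5/32 among Agnieszka, Kazimierz, Urszula, Halina.
Agnieszka is living and takes 5/32.
Kazimierz is living and takes 5/32.
Urszula predeceased; the 5/32 allotted to Urszula's branch passes to Urszula's issue by representation.
The 5/32 is divided into 3 equal shares of 5/96 among Franciszka, Eliasz, Czeslaw.
Franciszka is living and takes 5/96.
Eliasz is living and takes 5/96.
Czeslaw is living and takes 5/96.
Halina predeceased; the 5/32 allotted to Halina's branch passes to Halina's issue by representation.
The 5/32 is divided into 3 equal shares of 5/96 among Tadeusz, Ludmila, Ireneusz.
Tadeusz is living and takes 5/96.
Ludmila predeceased; the 5/96 allotted to Ludmila's branch passes to Ludmila's issue by representation.
The 5/96 is divided into 3 equal shares of 5/288 among Oleg, Nadia, Grzegorz.
Oleg is living and takes 5/288.
Nadia is living and takes 5/288.
Grzegorz is living and takes 5/288.
Ireneusz is living and takes 5/96.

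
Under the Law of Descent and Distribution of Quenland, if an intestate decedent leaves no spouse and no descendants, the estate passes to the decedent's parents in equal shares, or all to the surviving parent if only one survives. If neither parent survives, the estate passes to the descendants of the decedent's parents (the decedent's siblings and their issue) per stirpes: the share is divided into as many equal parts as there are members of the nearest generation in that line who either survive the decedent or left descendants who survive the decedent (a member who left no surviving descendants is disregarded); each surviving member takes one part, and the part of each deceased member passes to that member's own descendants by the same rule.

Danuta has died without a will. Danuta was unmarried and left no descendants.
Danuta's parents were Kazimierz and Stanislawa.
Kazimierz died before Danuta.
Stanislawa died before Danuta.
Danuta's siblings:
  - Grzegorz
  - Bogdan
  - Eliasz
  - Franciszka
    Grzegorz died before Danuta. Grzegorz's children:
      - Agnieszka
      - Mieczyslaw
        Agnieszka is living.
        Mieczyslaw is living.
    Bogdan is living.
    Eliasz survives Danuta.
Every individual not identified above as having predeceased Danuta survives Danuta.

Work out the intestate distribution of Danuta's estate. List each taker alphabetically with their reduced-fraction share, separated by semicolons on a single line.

Neither parent survives and there are no descendants, so the estate passes to Danuta's siblings and their issue per stirpes.
The estate is divided into 4 equal shares of 1/4 among Grzegorz, Bogdan, Eliasz, Franciszka.
Grzegorz predeceased; the 1/4 allotted to Grzegorz's branch passes to Grzegorz's issue by representation.
The 1/4 is divided into 2 equal shares of 1/8 among Agnieszka, Mieczyslaw.
Agnieszka is living and takes 1/8.
Mieczyslaw is living and takes 1/8.
Bogdan is living and takes 1/4.
Eliasz is living and takes 1/4.
Franciszka is living and takes 1/4.

Agnieszka 1/8; Bogdan 1/4; Eliasz 1/4; Franciszka 1/4; Mieczyslaw 1/8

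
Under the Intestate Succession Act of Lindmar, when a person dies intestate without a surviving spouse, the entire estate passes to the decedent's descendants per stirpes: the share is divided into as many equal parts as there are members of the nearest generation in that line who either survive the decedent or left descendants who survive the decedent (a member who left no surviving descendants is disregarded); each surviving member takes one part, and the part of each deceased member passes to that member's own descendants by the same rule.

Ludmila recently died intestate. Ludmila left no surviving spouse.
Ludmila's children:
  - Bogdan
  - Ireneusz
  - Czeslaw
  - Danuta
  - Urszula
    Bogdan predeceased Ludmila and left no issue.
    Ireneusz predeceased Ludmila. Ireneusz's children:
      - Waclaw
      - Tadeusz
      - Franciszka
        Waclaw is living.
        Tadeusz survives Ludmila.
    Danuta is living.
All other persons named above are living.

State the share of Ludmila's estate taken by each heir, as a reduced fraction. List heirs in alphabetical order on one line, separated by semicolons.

Czeslaw 1/4; Danuta 1/4; Franciszka 1/12; Tadeusz 1/12; Urszula 1/4; Waclaw 1/12

There is no surviving spouse, so the entire estate passes to Ludmila's descendants per stirpes.
Bogdan left no surviving issue, so that branch lapses and is disregarded.
The estate is divided into 4 equal shares of 1/4 among Ireneusz, Czeslaw, Danuta, Urszula.
Ireneusz predeceased; the 1/4 allotted to Ireneusz's branch passes to Ireneusz's issue by representation.
The 1/4 is divided into 3 equal shares of 1/12 among Waclaw, Tadeusz, Franciszka.
Waclaw is living and takes 1/12.
Tadeusz is living and takes 1/12.
Franciszka is living and takes 1/12.
Czeslaw is living and takes 1/4.
Danuta is living and takes 1/4.
Urszula is living and takes 1/4.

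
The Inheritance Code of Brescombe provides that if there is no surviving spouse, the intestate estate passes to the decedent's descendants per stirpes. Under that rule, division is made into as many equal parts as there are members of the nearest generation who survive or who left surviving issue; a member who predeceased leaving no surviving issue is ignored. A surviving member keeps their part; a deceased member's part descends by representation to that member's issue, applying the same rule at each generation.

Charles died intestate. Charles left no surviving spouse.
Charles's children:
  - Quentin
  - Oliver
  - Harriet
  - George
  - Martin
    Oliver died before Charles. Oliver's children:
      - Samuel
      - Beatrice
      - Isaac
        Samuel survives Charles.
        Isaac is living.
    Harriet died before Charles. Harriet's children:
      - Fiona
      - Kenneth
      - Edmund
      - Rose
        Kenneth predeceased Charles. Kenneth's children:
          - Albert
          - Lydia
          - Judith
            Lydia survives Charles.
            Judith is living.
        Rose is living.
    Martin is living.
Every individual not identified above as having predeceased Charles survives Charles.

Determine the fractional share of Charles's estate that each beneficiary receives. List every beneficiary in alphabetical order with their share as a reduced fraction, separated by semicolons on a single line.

Albert 1/60; Beatrice 1/15; Edmund 1/20; Fiona 1/20; George 1/5; Isaac 1/15; Judith 1/60; Lydia 1/60; Martin 1/5; Quentin 1/5; Rose 1/20; Samuel 1/15

There is no surviving spouse, so the entire estate passes to Charles's descendants per stirpes.
The estate is divided into 5 equal shares of 1/5 among Quentin, Oliver, Harriet, George, Martin.
Quentin is living and takes 1/5.
Oliver predeceased; the 1/5 allotted to Oliver's branch passes to Oliver's issue by representation.
The 1/5 is divided into 3 equal shares of 1/15 among Samuel, Beatrice, Isaac.
Samuel is living and takes 1/15.
Beatrice is living and takes 1/15.
Isaac is living and takes 1/15.
Harriet predeceased; the 1/5 allotted to Harriet's branch passes to Harriet's issue by representation.
The 1/5 is divided into 4 equal shares of 1/20 among Fiona, Kenneth, Edmund, Rose.
Fiona is living and takes 1/20.
Kenneth predeceased; the 1/20 allotted to Kenneth's branch passes to Kenneth's issue by representation.
The 1/20 is divided into 3 equal shares of 1/60 among Albert, Lydia, Judith.
Albert is living and takes 1/60.
Lydia is living and takes 1/60.
Judith is living and takes 1/60.
Edmund is living and takes 1/20.
Rose is living and takes 1/20.
George is living and takes 1/5.
Martin is living and takes 1/5.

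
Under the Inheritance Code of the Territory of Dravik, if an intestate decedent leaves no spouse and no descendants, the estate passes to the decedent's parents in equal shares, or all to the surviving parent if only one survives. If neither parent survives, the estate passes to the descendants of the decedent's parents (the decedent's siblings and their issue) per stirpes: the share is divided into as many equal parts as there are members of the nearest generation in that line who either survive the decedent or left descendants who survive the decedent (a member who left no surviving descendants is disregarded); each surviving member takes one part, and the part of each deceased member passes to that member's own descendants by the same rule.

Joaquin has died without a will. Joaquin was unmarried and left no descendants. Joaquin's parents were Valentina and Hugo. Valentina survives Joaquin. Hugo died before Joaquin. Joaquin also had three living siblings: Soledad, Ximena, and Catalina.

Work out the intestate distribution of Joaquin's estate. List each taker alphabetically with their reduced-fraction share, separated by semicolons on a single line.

Only one parent, Valentina, survives, so Valentina takes the entire estate. The siblings take nothing because a surviving parent has priority.

Valentina 1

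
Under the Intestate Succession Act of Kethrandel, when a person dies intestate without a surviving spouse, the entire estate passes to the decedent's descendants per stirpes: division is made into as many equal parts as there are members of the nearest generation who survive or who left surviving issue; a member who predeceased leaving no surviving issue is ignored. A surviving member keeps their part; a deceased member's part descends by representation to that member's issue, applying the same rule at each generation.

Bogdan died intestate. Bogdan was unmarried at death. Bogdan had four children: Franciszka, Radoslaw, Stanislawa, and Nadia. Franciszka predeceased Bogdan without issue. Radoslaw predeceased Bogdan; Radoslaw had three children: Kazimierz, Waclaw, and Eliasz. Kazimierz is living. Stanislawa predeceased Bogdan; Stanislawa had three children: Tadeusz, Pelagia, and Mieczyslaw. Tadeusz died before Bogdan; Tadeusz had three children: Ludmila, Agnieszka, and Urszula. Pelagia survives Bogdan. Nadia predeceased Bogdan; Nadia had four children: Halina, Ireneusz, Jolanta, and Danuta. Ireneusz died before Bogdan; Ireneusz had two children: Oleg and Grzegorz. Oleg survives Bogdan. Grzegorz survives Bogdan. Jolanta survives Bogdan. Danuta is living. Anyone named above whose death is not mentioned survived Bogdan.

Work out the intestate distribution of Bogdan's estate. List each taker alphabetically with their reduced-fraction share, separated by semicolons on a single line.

There is no surviving spouse, so the entire estate passes to Bogdan's descendants per stirpes.
Franciszka left no surviving issue, so that branch lapses and is disregarded.
The estate is divided into 3 equal shares of 1/3 among Radoslaw, Stanislawa, Nadia.
Radoslaw predeceased; the 1/3 allotted to Radoslaw's branch passes to Radoslaw's issue by representation.
The 1/3 is divided into 3 equal shares of 1/9 among Kazimierz, Waclaw, Eliasz.
Kazimierz is living and takes 1/9.
Waclaw is living and takes 1/9.
Eliasz is living and takes 1/9.
Stanislawa predeceased; the 1/3 allotted to Stanislawa's branch passes to Stanislawa's issue by representation.
The 1/3 is divided into 3 equal shares of 1/9 among Tadeusz, Pelagia, Mieczyslaw.
Tadeusz predeceased; the 1/9 allotted to Tadeusz's branch passes to Tadeusz's issue by representation.
The 1/9 is divided into 3 equal shares of 1/27 among Ludmila, Agnieszka, Urszula.
Ludmila is living and takes 1/27.
Agnieszka is living and takes 1/27.
Urszula is living and takes 1/27.
Pelagia is living and takes 1/9.
Mieczyslaw is living and takes 1/9.
Nadia predeceased; the 1/3 allotted to Nadia's branch passes to Nadia's issue by representation.
The 1/3 is divided into 4 equal shares of 1/12 among Halina, Ireneusz, Jolanta, Danuta.
Halina is living and takes 1/12.
Ireneusz predeceased; the 1/12 allotted to Ireneusz's branch passes to Ireneusz's issue by representation.
The 1/12 is divided into 2 equal shares of 1/24 among Oleg, Grzegorz.
Oleg is living and takes 1/24.
Grzegorz is living and takes 1/24.
Jolanta is living and takes 1/12.
Danuta is living and takes 1/12.

Agnieszka 1/27; Danuta 1/12; Eliasz 1/9; Grzegorz 1/24; Halina 1/12; Jolanta 1/12; Kazimierz 1/9; Ludmila 1/27; Mieczyslaw 1/9; Oleg 1/24; Pelagia 1/9; Urszula 1/27; Waclaw 1/9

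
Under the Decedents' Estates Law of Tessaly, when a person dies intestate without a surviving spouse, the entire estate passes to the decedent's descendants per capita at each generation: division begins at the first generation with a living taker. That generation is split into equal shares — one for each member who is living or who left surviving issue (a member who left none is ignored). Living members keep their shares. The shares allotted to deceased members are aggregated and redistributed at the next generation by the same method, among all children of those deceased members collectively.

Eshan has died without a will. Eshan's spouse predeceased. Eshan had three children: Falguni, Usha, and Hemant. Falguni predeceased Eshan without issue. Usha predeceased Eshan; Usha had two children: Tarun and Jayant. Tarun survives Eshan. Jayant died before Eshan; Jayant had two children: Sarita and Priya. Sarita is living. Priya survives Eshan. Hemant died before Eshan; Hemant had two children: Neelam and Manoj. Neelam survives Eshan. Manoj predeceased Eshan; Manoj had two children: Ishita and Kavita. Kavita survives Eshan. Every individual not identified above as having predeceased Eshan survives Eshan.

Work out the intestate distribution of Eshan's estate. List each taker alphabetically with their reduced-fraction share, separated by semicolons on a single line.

Ishita 1/8; Kavita 1/8; Neelam 1/4; Priya 1/8; Sarita 1/8; Tarun 1/4

There is no surviving spouse, so the entire estate passes to Eshan's descendants per capita at each generation.
No one at generation 1 (Usha, Hemant) is living; moving to the next generation.
At generation 2 (Tarun, Jayant, Neelam, Manoj) there are 4 shares of (1)/4 = 1/4 each.
Living: Tarun and Neelam — each takes 1/4.
Deceased: Jayant and Manoj. Their combined 1/2 is pooled and carried to generation 3.
At generation 3 (Sarita, Priya, Ishita, Kavita) there are 4 shares of (1/2)/4 = 1/8 each.
Living: Sarita, Priya, Ishita, and Kavita — each takes 1/8.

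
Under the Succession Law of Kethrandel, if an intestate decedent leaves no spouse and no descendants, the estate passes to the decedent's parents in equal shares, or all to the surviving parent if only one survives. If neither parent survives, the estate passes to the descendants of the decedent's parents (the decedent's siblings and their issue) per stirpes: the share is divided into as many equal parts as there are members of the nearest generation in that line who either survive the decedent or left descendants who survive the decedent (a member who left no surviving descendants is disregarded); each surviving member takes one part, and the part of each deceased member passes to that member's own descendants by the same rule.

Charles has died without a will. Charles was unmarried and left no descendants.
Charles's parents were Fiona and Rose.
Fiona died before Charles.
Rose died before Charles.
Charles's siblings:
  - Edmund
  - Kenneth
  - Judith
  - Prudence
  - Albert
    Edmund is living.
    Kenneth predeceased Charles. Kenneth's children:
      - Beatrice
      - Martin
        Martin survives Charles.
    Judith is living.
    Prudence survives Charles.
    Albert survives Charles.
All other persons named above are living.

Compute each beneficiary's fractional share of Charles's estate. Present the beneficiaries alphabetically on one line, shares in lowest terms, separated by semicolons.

Neither parent survives and there are no descendants, so the estate passes to Charles's siblings and their issue per stirpes.
The estate is divided into 5 equal shares of 1/5 among Edmund, Kenneth, Judith, Prudence, Albert.
Edmund is living and takes 1/5.
Kenneth predeceased; the 1/5 allotted to Kenneth's branch passes to Kenneth's issue by representation.
The 1/5 is divided into 2 equal shares of 1/10 among Beatrice, Martin.
Beatrice is living and takes 1/10.
Martin is living and takes 1/10.
Judith is living and takes 1/5.
Prudence is living and takes 1/5.
Albert is living and takes 1/5.

Albert 1/5; Beatrice 1/10; Edmund 1/5; Judith 1/5; Martin 1/10; Prudence 1/5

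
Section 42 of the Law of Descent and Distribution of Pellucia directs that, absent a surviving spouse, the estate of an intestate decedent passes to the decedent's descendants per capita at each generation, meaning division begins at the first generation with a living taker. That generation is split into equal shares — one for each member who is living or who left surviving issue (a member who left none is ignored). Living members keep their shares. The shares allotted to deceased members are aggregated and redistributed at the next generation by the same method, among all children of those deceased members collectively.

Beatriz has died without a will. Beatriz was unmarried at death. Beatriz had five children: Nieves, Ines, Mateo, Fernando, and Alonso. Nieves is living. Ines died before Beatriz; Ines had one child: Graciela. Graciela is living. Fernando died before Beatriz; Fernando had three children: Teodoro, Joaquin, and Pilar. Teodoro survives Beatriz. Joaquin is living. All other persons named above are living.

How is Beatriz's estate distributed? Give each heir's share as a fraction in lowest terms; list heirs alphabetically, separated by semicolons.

Alonso 1/5; Graciela 1/10; Joaquin 1/10; Mateo 1/5; Nieves 1/5; Pilar 1/10; Teodoro 1/10

There is no surviving spouse, so the entire estate passes to Beatriz's descendants per capita at each generation.
At generation 1 (Nieves, Ines, Mateo, Fernando, Alonso) there are 5 shares of (1)/5 = 1/5 each.
Living: Nieves, Mateo, and Alonso — each takes 1/5.
Deceased: Ines and Fernando. Their combined 2/5 is pooled and carried to generation 2.
At generation 2 (Graciela, Teodoro, Joaquin, Pilar) there are 4 shares of (2/5)/4 = 1/10 each.
Living: Graciela, Teodoro, Joaquin, and Pilar — each takes 1/10.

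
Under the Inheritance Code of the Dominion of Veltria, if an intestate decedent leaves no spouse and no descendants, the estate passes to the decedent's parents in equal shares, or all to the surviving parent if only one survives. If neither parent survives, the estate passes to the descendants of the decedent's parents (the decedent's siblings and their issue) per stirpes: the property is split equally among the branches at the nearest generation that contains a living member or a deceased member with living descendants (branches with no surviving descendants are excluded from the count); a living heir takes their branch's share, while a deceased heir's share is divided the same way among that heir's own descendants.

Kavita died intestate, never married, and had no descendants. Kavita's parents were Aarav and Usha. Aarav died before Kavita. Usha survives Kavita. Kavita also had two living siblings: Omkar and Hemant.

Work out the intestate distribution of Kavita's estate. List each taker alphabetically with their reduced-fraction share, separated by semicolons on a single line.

Only one parent, Usha, survives, so Usha takes the entire estate. The siblings take nothing because a surviving parent has priority.

Usha 1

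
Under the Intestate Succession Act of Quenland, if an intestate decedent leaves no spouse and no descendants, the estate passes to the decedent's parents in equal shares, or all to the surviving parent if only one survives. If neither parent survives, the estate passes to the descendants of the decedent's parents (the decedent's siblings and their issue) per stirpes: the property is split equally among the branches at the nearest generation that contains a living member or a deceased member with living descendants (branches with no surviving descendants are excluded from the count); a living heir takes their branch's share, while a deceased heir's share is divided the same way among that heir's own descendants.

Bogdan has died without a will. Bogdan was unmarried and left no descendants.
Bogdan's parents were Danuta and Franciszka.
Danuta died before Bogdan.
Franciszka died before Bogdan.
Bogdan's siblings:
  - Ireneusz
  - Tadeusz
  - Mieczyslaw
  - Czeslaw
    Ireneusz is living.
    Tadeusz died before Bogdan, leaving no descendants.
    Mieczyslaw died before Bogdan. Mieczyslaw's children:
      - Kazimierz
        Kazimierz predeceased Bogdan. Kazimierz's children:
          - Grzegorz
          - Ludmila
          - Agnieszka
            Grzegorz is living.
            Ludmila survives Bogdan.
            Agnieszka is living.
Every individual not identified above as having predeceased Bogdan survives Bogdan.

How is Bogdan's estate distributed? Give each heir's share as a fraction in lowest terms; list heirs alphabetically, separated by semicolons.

Neither parent survives and there are no descendants, so the estate passes to Bogdan's siblings and their issue per stirpes.
Tadeusz left no surviving issue, so that branch lapses and is disregarded.
The estate is divided into 3 equal shares of 1/3 among Ireneusz, Mieczyslaw, Czeslaw.
Ireneusz is living and takes 1/3.
Mieczyslaw predeceased; the 1/3 allotted to Mieczyslaw's branch passes to Mieczyslaw's issue by representation.
Kazimierz's line is the sole branch at this level, so the full 1/3 passes to Kazimierz's issue by representation.
The 1/3 is divided into 3 equal shares of 1/9 among Grzegorz, Ludmila, Agnieszka.
Grzegorz is living and takes 1/9.
Ludmila is living and takes 1/9.
Agnieszka is living and takes 1/9.
Czeslaw is living and takes 1/3.

Agnieszka 1/9; Czeslaw 1/3; Grzegorz 1/9; Ireneusz 1/3; Ludmila 1/9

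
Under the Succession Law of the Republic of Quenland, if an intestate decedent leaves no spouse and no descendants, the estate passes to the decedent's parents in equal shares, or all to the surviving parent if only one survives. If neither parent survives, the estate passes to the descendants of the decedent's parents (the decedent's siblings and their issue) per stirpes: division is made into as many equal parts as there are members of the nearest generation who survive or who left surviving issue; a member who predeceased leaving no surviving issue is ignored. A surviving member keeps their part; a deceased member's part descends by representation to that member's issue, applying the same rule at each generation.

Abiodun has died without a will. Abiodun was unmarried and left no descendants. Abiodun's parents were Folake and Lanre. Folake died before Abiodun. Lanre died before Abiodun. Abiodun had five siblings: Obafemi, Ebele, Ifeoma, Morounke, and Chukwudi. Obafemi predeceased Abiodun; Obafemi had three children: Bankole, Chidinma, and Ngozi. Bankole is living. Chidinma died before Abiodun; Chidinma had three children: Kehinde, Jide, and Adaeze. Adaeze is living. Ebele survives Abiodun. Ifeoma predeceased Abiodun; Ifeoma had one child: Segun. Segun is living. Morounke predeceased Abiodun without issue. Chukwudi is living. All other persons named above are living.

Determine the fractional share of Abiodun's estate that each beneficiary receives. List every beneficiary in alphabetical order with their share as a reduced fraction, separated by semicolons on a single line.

Neither parent survives and there are no descendants, so the estate passes to Abiodun's siblings and their issue per stirpes.
Morounke left no surviving issue, so that branch lapses and is disregarded.
The estate is divided into 4 equal shares of 1/4 among Obafemi, Ebele, Ifeoma, Chukwudi.
Obafemi predeceased; the 1/4 allotted to Obafemi's branch passes to Obafemi's issue by representation.
The 1/4 is divided into 3 equal shares of 1/12 among Bankole, Chidinma, Ngozi.
Bankole is living and takes 1/12.
Chidinma predeceased; the 1/12 allotted to Chidinma's branch passes to Chidinma's issue by representation.
The 1/12 is divided into 3 equal shares of 1/36 among Kehinde, Jide, Adaeze.
Kehinde is living and takes 1/36.
Jide is living and takes 1/36.
Adaeze is living and takes 1/36.
Ngozi is living and takes 1/12.
Ebele is living and takes 1/4.
Ifeoma predeceased; the 1/4 allotted to Ifeoma's branch passes to Ifeoma's issue by representation.
Segun is the sole taker at this level and receives the full 1/4.
Chukwudi is living and takes 1/4.

Adaeze 1/36; Bankole 1/12; Chukwudi 1/4; Ebele 1/4; Jide 1/36; Kehinde 1/36; Ngozi 1/12; Segun 1/4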